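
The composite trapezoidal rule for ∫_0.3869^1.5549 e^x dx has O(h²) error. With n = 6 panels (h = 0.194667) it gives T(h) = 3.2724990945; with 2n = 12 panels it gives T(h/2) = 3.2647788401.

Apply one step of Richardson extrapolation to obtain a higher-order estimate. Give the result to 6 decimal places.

3.262205

Error is O(h^2); halving h shrinks it by 2^2 = 4.
Weighted: 13.0591153604 − 3.2724990945 = 9.7866162659
Denominator 4 − 1 = 3.
Extrapolated: 9.7866162659 / 3 = 3.2622054220
Correction |R − A(h/2)| = 2.573e-03; gap |A(h/2) − A(h)| = 7.720e-03.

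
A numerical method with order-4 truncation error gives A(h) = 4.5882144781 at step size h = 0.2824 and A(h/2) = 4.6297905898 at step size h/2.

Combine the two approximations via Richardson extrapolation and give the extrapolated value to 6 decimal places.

Leading term ∝ h^4; use weight 16 = 2^4.
16·4.6297905898 − 4.5882144781 = 69.4884349587
Denominator 16 − 1 = 15.
Extrapolated: 69.4884349587 / 15 = 4.6325623306

4.632562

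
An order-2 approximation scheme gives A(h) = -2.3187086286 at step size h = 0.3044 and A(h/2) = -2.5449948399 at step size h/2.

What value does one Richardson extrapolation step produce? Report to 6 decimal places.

-2.620424

Order 2 gives 2^r = 4 and 2^r − 1 = 3.
4×(-2.5449948399) = -10.1799793596; (-10.1799793596) − (-2.3187086286) = -7.8612707310
(-7.8612707310) ÷ 3 = -2.6204235770
Shift from A(h/2): −0.0754287371.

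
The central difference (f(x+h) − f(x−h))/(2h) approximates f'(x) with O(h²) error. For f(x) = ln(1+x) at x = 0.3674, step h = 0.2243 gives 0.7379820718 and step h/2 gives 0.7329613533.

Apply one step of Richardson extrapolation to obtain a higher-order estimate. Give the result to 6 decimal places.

Method order is 2; weight 2^2 = 4.
A(h/2) − A(h) = 0.7329613533 − 0.7379820718 = -0.0050207185
Divide by 2^2 − 1 = 3: (-0.0050207185)/3 = -0.0016735728
R = A(h/2) + (A(h/2) − A(h))/3 = 0.7329613533 − 0.0016735728 = 0.7312877805
Gap between inputs: 5.021e-03; correction applied: −0.0016735728.

0.731288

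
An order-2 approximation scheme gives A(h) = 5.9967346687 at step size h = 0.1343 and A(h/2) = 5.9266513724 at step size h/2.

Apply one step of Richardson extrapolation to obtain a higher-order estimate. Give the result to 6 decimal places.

r = 2: numerator weight 4, denominator 3.
Top: 4(5.9266513724) − (5.9967346687) = 17.7098708209
Extrapolated: 17.7098708209 / 3 = 5.9032902736

5.903290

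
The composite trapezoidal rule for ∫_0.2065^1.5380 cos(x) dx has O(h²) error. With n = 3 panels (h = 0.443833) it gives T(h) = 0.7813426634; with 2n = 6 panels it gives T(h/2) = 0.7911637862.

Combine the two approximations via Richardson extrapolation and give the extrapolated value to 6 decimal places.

Leading term ∝ h^2; use weight 4 = 2^2.
4×0.7911637862 = 3.1646551448; subtract 0.7813426634 → 2.3833124814
R = 2.3833124814/3 = 0.7944374938

0.794437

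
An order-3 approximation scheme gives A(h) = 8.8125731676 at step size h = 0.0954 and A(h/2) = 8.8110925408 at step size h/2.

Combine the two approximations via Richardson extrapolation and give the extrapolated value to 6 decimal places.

8.810881

Error is O(h^3); halving h shrinks it by 2^3 = 8.
A(h/2) − A(h) = 8.8110925408 − 8.8125731676 = -0.0014806268
Correction (A(h/2) − A(h))/(8 − 1) = (-0.0014806268)/7 = -0.0002115181
R = 8.8110925408 − 0.0002115181 = 8.8108810227
Gap between inputs: 1.481e-03; correction applied: −0.0002115181.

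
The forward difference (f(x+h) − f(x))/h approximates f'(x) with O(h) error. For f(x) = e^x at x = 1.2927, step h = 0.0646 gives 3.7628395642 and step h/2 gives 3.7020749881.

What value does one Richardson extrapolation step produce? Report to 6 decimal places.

The method has order 1: 2^1 = 2.
2×3.7020749881 − 3.7628395642 = 3.6413104120
Extrapolated: 3.6413104120 / 1 = 3.6413104120

3.641310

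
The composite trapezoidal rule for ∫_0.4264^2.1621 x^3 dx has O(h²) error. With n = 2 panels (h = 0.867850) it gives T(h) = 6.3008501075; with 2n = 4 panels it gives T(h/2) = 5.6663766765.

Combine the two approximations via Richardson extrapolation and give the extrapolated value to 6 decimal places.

5.454886

r = 2: numerator weight 4, denominator 3.
Numerator 4×A(h/2) − A(h) = 4×5.6663766765 − 6.3008501075 = 16.3646565985
(4×5.6663766765 − 6.3008501075)/(4 − 1) = 5.4548855328
Correction |R − A(h/2)| = 2.115e-01; gap |A(h/2) − A(h)| = 6.345e-01.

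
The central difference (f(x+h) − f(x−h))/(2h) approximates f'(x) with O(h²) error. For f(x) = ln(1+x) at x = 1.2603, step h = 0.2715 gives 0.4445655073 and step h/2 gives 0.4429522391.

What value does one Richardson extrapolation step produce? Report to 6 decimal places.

0.442414

Method order is 2; weight 2^2 = 4.
2^2 × A(h/2) = 1.7718089564; minus A(h) gives 1.3272434491.
Divide by 2^2 − 1 = 3.
So the Richardson estimate is 0.4424144830.
Gap between inputs: 1.613e-03; correction applied: −0.0005377561.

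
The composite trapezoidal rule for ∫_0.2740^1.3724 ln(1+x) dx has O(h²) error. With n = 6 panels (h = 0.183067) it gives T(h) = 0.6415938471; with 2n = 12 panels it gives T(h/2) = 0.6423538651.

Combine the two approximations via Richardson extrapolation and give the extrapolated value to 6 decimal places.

0.642607

r = 2: numerator weight 4, denominator 3.
4·0.6423538651 − 0.6415938471 = 1.9278216133
Extrapolated: 1.9278216133 / 3 = 0.6426072044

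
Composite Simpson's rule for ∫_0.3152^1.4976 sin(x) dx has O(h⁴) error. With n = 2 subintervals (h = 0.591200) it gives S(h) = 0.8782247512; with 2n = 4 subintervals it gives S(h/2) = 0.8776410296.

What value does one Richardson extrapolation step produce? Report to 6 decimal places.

0.877602

With r = 4 the leading error scales as h^4, so the weight is 2^4 = 16.
16×0.8776410296 = 14.0422564736; 14.0422564736 − 0.8782247512 = 13.1640317224
Divide by 2^4 − 1 = 15.
Result: 0.8776021148
Gap between inputs: 5.837e-04; correction applied: −0.0000389148.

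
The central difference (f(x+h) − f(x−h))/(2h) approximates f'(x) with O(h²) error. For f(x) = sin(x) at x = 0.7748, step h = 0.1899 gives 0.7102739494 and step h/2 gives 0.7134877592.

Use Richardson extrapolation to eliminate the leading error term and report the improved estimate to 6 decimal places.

0.714559

The method has order 2: 2^2 = 4.
Difference of the inputs: 0.7134877592 − 0.7102739494 = 0.0032138098
Correction (A(h/2) − A(h))/(4 − 1) = 0.0032138098/3 = 0.0010712699
R = A(h/2) + (A(h/2) − A(h))/3 = 0.7134877592 + 0.0010712699 = 0.7145590291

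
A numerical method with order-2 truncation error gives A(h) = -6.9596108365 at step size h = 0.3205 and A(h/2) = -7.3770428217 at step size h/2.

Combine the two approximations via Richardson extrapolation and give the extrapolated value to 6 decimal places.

r = 2: numerator weight 4, denominator 3.
4*(-7.3770428217) − (-6.9596108365) = -22.5485604503
(4*(-7.3770428217) − (-6.9596108365))/(4 − 1) = -7.5161868168

-7.516187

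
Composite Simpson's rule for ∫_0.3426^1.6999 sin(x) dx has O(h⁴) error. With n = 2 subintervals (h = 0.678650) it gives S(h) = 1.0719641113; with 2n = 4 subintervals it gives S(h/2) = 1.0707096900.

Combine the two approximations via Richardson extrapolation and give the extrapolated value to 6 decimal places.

Error is O(h^4); halving h shrinks it by 2^4 = 16.
2^4·A(h/2) = 17.1313550400; minus A(h) gives 16.0593909287.
Divide by 2^4 − 1 = 15.
Result: 1.0706260619

1.070626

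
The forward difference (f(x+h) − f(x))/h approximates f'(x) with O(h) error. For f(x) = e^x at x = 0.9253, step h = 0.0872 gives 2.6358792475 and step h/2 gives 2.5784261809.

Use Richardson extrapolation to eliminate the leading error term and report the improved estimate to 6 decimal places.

Leading term ∝ h^1; use weight 2 = 2^1.
2·2.5784261809 = 5.1568523618; 5.1568523618 − 2.6358792475 = 2.5209731143
Denominator 2 − 1 = 1.
So the Richardson estimate is 2.5209731143.

2.520973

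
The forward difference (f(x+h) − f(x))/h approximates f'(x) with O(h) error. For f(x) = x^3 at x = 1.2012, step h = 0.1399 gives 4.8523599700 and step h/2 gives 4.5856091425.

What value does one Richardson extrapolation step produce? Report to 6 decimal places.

4.318858

Order 1 gives 2^r = 2 and 2^r − 1 = 1.
2^1*A(h/2) = 9.1712182850; minus A(h) gives 4.3188583150.
Denominator 2 − 1 = 1.
R = 4.3188583150/1 = 4.3188583150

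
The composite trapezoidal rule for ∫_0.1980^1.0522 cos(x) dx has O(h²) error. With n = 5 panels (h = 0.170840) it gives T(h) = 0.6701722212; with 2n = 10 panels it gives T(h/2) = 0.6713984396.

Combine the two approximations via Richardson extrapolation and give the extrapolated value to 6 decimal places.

0.671807

With r = 2 the leading error scales as h^2, so the weight is 2^2 = 4.
Top: 4(0.6713984396) − (0.6701722212) = 2.0154215372
R = 2.0154215372/3 = 0.6718071791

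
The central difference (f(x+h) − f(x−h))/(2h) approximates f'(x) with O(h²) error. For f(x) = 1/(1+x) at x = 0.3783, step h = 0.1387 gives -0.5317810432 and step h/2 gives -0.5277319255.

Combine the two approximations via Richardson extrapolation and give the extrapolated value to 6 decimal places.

Error is O(h^2); halving h shrinks it by 2^2 = 4.
4·(-0.5277319255) = -2.1109277020; subtract (-0.5317810432) → -1.5791466588
(4·(-0.5277319255) − (-0.5317810432))/(4 − 1) = -0.5263822196
Gap between inputs: 4.049e-03; correction applied: +0.0013497059.

-0.526382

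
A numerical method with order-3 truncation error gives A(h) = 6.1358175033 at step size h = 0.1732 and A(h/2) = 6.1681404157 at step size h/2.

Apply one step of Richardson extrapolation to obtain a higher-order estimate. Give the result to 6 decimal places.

r = 3, so 2^r = 8.
8*6.1681404157 − 6.1358175033 = 43.2093058223
R = 43.2093058223/7 = 6.1727579746

6.172758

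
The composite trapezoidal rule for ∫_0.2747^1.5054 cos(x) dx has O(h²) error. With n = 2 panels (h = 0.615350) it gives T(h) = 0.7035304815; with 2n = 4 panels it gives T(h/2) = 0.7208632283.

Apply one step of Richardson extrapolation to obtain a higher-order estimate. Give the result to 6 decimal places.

0.726641

Method order is 2; weight 2^2 = 4.
A(h/2) − A(h) = 0.7208632283 − 0.7035304815 = 0.0173327468
Correction (A(h/2) − A(h))/(4 − 1) = 0.0173327468/3 = 0.0057775823
R = 0.7208632283 + 0.0057775823 = 0.7266408106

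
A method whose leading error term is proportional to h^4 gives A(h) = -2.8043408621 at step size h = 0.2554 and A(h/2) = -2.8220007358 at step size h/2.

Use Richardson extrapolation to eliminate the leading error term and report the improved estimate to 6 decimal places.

-2.823178

Error is O(h^4); halving h shrinks it by 2^4 = 16.
Difference of the inputs: -2.8220007358 − (-2.8043408621) = -0.0176598737
Divide by 2^4 − 1 = 15: (-0.0176598737)/15 = -0.0011773249
R = -2.8220007358 − 0.0011773249 = -2.8231780607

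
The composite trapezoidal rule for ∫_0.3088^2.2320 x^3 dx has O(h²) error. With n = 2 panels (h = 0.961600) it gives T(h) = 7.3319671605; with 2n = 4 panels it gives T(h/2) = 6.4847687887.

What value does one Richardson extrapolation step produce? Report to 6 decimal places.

6.202369

Error is O(h^2); halving h shrinks it by 2^2 = 4.
2^2·A(h/2) = 25.9390751548; minus A(h) gives 18.6071079943.
Divide by 2^2 − 1 = 3.
Result: 6.2023693314
Gap between inputs: 8.472e-01; correction applied: −0.2823994573.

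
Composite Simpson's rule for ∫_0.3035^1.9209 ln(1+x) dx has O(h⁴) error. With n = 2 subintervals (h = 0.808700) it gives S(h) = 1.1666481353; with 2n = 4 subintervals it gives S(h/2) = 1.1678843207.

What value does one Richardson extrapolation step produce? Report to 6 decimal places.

1.167967

Error is O(h^4); halving h shrinks it by 2^4 = 16.
16 × 1.1678843207 = 18.6861491312; subtract 1.1666481353 → 17.5195009959
(16 × 1.1678843207 − 1.1666481353)/(16 − 1) = 1.1679667331
Gap between inputs: 1.236e-03; correction applied: +0.0000824124.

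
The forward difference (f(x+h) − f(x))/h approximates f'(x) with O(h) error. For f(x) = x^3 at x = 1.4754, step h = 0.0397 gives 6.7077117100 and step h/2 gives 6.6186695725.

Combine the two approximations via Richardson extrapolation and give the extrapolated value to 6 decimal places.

6.529627

Error is O(h^1); halving h shrinks it by 2^1 = 2.
Weighted: 13.2373391450 − 6.7077117100 = 6.5296274350
6.5296274350 ÷ 1 = 6.5296274350
Correction |R − A(h/2)| = 8.904e-02; gap |A(h/2) − A(h)| = 8.904e-02.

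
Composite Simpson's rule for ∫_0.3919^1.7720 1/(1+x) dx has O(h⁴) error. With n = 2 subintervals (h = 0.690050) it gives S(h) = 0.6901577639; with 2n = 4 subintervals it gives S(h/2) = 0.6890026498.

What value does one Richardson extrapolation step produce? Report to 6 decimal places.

Error is O(h^4); halving h shrinks it by 2^4 = 16.
16*0.6890026498 = 11.0240423968; 11.0240423968 − 0.6901577639 = 10.3338846329
Divide by 2^4 − 1 = 15.
10.3338846329 ÷ 15 = 0.6889256422
Shift from A(h/2): −0.0000770076.

0.688926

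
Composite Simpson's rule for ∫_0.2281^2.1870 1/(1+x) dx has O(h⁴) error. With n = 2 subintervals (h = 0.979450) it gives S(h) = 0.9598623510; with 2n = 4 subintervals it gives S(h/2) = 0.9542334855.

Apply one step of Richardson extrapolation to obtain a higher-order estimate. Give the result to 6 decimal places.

0.953858

Error is O(h^4); halving h shrinks it by 2^4 = 16.
Numerator 16·A(h/2) − A(h) = 16·0.9542334855 − 0.9598623510 = 14.3078734170
Divide by 2^4 − 1 = 15.
(16·0.9542334855 − 0.9598623510)/(16 − 1) = 0.9538582278
Gap between inputs: 5.629e-03; correction applied: −0.0003752577.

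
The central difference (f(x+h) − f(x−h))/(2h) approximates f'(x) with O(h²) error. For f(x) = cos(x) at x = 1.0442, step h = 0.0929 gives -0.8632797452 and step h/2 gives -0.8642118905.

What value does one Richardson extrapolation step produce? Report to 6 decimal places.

-0.864523

Error is O(h^2); halving h shrinks it by 2^2 = 4.
A(h/2) − A(h) = -0.8642118905 − (-0.8632797452) = -0.0009321453
Correction (A(h/2) − A(h))/(4 − 1) = (-0.0009321453)/3 = -0.0003107151
R = -0.8642118905 − 0.0003107151 = -0.8645226056
Shift from A(h/2): −0.0003107151.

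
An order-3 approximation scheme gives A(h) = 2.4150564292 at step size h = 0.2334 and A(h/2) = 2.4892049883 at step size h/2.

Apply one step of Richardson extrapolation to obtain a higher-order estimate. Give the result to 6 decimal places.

Order 3 gives 2^r = 8 and 2^r − 1 = 7.
Weighted: 19.9136399064 − 2.4150564292 = 17.4985834772
Divide by 2^3 − 1 = 7.
Result: 2.4997976396

2.499798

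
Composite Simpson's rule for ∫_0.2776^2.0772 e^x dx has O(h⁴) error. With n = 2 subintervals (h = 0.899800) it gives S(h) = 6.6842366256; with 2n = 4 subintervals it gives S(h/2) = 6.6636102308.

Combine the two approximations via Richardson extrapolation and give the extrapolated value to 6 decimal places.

Order 4 gives 2^r = 16 and 2^r − 1 = 15.
16×6.6636102308 = 106.6177636928; subtract 6.6842366256 → 99.9335270672
99.9335270672 ÷ 15 = 6.6622351378

6.662235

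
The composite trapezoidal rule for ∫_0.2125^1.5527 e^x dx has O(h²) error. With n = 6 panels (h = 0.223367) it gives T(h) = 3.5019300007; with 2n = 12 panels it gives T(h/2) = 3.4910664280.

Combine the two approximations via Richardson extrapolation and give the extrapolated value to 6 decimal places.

The method has order 2: 2^2 = 4.
2^2×A(h/2) = 13.9642657120; minus A(h) gives 10.4623357113.
Extrapolated: 10.4623357113 / 3 = 3.4874452371

3.487445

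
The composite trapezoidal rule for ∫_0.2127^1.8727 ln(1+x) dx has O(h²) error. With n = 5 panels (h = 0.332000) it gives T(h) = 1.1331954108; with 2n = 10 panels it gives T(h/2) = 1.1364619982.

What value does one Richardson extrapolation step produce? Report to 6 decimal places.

r = 2: numerator weight 4, denominator 3.
Numerator 4·A(h/2) − A(h) = 4·1.1364619982 − 1.1331954108 = 3.4126525820
Divide by 2^2 − 1 = 3.
So the Richardson estimate is 1.1375508607.

1.137551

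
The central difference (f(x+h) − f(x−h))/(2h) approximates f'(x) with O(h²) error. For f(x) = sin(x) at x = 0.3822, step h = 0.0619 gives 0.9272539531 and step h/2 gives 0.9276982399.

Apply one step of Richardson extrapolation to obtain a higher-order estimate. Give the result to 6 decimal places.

0.927846

r = 2: numerator weight 4, denominator 3.
Difference of the inputs: 0.9276982399 − 0.9272539531 = 0.0004442868
Divide by 2^2 − 1 = 3: 0.0004442868/3 = 0.0001480956
R = 0.9276982399 + 0.0001480956 = 0.9278463355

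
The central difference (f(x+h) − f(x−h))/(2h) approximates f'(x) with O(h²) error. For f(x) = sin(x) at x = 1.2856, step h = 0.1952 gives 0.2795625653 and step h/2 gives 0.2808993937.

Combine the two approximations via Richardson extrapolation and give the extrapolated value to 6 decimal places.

0.281345

r = 2: numerator weight 4, denominator 3.
4·0.2808993937 = 1.1235975748; 1.1235975748 − 0.2795625653 = 0.8440350095
R = 0.8440350095/3 = 0.2813450032
Gap between inputs: 1.337e-03; correction applied: +0.0004456095.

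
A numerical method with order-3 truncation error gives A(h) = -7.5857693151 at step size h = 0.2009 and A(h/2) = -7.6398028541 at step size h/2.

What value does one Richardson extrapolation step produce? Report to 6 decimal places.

r = 3, so 2^r = 8.
Difference of the inputs: -7.6398028541 − (-7.5857693151) = -0.0540335390
Correction (A(h/2) − A(h))/(8 − 1) = (-0.0540335390)/7 = -0.0077190770
R = A(h/2) + (A(h/2) − A(h))/7 = -7.6398028541 − 0.0077190770 = -7.6475219311
Correction |R − A(h/2)| = 7.719e-03; gap |A(h/2) − A(h)| = 5.403e-02.

-7.647522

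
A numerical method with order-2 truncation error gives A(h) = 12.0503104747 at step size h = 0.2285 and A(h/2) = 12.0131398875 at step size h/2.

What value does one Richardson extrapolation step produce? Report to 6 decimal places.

12.000750

Error is O(h^2); halving h shrinks it by 2^2 = 4.
Top: 4(12.0131398875) − (12.0503104747) = 36.0022490753
R = 36.0022490753/3 = 12.0007496918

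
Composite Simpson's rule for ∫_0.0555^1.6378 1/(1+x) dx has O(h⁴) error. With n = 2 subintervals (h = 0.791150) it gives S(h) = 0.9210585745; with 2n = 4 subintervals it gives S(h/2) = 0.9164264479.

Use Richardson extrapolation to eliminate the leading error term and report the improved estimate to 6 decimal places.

With r = 4 the leading error scales as h^4, so the weight is 2^4 = 16.
2^4·A(h/2) = 14.6628231664; minus A(h) gives 13.7417645919.
Divide by 2^4 − 1 = 15.
So the Richardson estimate is 0.9161176395.

0.916118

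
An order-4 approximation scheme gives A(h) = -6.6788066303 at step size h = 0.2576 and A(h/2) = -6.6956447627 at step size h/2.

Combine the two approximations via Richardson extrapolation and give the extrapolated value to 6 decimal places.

-6.696767

Error is O(h^4); halving h shrinks it by 2^4 = 16.
16*(-6.6956447627) = -107.1303162032; subtract (-6.6788066303) → -100.4515095729
R = (-100.4515095729)/15 = -6.6967673049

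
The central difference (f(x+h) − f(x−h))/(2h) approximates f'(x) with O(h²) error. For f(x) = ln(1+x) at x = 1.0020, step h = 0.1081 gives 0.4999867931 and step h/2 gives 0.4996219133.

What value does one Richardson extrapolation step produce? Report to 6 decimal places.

r = 2, so 2^r = 4.
4·0.4996219133 = 1.9984876532; subtract 0.4999867931 → 1.4985008601
(4·0.4996219133 − 0.4999867931)/(4 − 1) = 0.4995002867
Shift from A(h/2): −0.0001216266.

0.499500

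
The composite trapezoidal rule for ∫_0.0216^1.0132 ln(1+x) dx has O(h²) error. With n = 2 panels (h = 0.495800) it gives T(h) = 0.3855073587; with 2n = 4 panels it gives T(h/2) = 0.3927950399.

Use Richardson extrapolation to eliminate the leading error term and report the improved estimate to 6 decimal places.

0.395224

r = 2, so 2^r = 4.
Numerator 4 × A(h/2) − A(h) = 4 × 0.3927950399 − 0.3855073587 = 1.1856728009
Extrapolated: 1.1856728009 / 3 = 0.3952242670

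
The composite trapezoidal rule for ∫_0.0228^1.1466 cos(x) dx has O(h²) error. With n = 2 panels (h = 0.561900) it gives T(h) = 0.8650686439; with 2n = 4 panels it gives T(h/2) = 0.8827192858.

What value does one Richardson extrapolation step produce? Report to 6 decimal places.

0.888603

Error is O(h^2); halving h shrinks it by 2^2 = 4.
2^2*A(h/2) = 3.5308771432; minus A(h) gives 2.6658084993.
Extrapolated: 2.6658084993 / 3 = 0.8886028331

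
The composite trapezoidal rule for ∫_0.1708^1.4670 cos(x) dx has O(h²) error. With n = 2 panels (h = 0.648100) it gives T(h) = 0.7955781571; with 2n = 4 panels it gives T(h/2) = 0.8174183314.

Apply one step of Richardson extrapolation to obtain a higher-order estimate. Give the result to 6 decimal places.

0.824698

r = 2, so 2^r = 4.
4·0.8174183314 = 3.2696733256; 3.2696733256 − 0.7955781571 = 2.4740951685
Denominator 4 − 1 = 3.
(4·0.8174183314 − 0.7955781571)/(4 − 1) = 0.8246983895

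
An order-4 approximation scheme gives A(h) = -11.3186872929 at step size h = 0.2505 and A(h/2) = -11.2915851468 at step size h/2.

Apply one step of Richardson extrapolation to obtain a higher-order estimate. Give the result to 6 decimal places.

Error is O(h^4); halving h shrinks it by 2^4 = 16.
2^4·A(h/2) = -180.6653623488; minus A(h) gives -169.3466750559.
Denominator 16 − 1 = 15.
R = (-169.3466750559)/15 = -11.2897783371
Correction |R − A(h/2)| = 1.807e-03; gap |A(h/2) − A(h)| = 2.710e-02.

-11.289778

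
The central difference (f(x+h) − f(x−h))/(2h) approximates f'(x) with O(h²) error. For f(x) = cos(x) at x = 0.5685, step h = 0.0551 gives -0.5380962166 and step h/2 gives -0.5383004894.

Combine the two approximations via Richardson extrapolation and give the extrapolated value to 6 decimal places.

-0.538369

Method order is 2; weight 2^2 = 4.
4 × (-0.5383004894) = -2.1532019576; (-2.1532019576) − (-0.5380962166) = -1.6151057410
R = (-1.6151057410)/3 = -0.5383685803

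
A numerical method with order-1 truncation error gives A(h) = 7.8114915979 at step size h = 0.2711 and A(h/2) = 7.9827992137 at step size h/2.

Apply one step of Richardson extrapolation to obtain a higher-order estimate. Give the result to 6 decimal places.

With r = 1 the leading error scales as h^1, so the weight is 2^1 = 2.
A(h/2) − A(h) = 7.9827992137 − 7.8114915979 = 0.1713076158
Correction (A(h/2) − A(h))/(2 − 1) = 0.1713076158/1 = 0.1713076158
R = 7.9827992137 + 0.1713076158 = 8.1541068295
Shift from A(h/2): +0.1713076158.

8.154107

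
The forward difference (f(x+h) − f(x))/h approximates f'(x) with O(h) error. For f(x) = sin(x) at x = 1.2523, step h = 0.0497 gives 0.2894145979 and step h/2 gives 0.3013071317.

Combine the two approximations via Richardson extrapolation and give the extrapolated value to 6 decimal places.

0.313200

The method has order 1: 2^1 = 2.
2*0.3013071317 = 0.6026142634; 0.6026142634 − 0.2894145979 = 0.3131996655
(2*0.3013071317 − 0.2894145979)/(2 − 1) = 0.3131996655
Gap between inputs: 1.189e-02; correction applied: +0.0118925338.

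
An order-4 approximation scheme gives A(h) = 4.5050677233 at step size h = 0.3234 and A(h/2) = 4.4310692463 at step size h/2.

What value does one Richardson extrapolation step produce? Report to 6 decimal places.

Method order is 4; weight 2^4 = 16.
Difference of the inputs: 4.4310692463 − 4.5050677233 = -0.0739984770
Correction (A(h/2) − A(h))/(16 − 1) = (-0.0739984770)/15 = -0.0049332318
R = 4.4310692463 − 0.0049332318 = 4.4261360145
Shift from A(h/2): −0.0049332318.

4.426136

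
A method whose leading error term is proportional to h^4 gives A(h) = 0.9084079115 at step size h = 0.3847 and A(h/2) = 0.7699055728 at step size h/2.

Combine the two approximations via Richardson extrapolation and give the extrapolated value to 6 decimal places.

0.760672

Order 4 gives 2^r = 16 and 2^r − 1 = 15.
16 × 0.7699055728 − 0.9084079115 = 11.4100812533
Divide by 2^4 − 1 = 15.
Result: 0.7606720836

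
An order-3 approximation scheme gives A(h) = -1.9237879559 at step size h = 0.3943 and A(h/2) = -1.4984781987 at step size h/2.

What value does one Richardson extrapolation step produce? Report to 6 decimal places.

-1.437720

The method has order 3: 2^3 = 8.
8×(-1.4984781987) = -11.9878255896; subtract (-1.9237879559) → -10.0640376337
Denominator 8 − 1 = 7.
Result: -1.4377196620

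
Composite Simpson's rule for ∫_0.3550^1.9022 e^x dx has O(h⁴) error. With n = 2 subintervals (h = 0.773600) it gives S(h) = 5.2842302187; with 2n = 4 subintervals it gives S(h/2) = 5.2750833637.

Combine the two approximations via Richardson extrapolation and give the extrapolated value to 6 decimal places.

With r = 4 the leading error scales as h^4, so the weight is 2^4 = 16.
16*5.2750833637 − 5.2842302187 = 79.1171036005
Divide by 2^4 − 1 = 15.
R = 79.1171036005/15 = 5.2744735734

5.274474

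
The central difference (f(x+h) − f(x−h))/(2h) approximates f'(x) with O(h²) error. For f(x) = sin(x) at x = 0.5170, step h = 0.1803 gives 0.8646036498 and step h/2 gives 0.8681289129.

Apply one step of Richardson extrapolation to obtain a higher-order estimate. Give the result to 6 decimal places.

0.869304

Method order is 2; weight 2^2 = 4.
4*0.8681289129 = 3.4725156516; subtract 0.8646036498 → 2.6079120018
R = 2.6079120018/3 = 0.8693040006
Gap between inputs: 3.525e-03; correction applied: +0.0011750877.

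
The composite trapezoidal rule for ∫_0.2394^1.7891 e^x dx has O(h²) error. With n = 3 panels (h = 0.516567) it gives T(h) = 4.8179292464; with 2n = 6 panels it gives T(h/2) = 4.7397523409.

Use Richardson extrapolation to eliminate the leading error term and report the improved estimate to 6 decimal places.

r = 2: numerator weight 4, denominator 3.
4 × 4.7397523409 = 18.9590093636; 18.9590093636 − 4.8179292464 = 14.1410801172
Denominator 4 − 1 = 3.
14.1410801172 ÷ 3 = 4.7136933724

4.713693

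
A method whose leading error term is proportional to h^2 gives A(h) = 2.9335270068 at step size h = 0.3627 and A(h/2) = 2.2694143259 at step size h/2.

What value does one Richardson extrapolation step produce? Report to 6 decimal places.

2.048043

Leading term ∝ h^2; use weight 4 = 2^2.
4*2.2694143259 = 9.0776573036; subtract 2.9335270068 → 6.1441302968
Extrapolated: 6.1441302968 / 3 = 2.0480434323
Gap between inputs: 6.641e-01; correction applied: −0.2213708936.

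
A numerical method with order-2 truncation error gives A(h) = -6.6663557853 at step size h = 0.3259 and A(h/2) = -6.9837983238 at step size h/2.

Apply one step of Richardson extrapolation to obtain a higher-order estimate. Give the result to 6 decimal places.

r = 2: numerator weight 4, denominator 3.
Difference of the inputs: -6.9837983238 − (-6.6663557853) = -0.3174425385
Correction (A(h/2) − A(h))/(4 − 1) = (-0.3174425385)/3 = -0.1058141795
R = -6.9837983238 − 0.1058141795 = -7.0896125033
Shift from A(h/2): −0.1058141795.

-7.089613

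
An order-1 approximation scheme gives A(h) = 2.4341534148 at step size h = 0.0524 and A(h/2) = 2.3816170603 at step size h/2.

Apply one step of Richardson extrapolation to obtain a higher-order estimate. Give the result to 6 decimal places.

With r = 1 the leading error scales as h^1, so the weight is 2^1 = 2.
Top: 2(2.3816170603) − (2.4341534148) = 2.3290807058
Divide by 2^1 − 1 = 1.
2.3290807058 ÷ 1 = 2.3290807058
Correction |R − A(h/2)| = 5.254e-02; gap |A(h/2) − A(h)| = 5.254e-02.

2.329081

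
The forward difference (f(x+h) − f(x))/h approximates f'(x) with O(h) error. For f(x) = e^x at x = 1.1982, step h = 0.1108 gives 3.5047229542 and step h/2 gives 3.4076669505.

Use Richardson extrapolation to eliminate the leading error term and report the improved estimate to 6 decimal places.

With r = 1 the leading error scales as h^1, so the weight is 2^1 = 2.
2·3.4076669505 = 6.8153339010; subtract 3.5047229542 → 3.3106109468
Denominator 2 − 1 = 1.
Result: 3.3106109468

3.310611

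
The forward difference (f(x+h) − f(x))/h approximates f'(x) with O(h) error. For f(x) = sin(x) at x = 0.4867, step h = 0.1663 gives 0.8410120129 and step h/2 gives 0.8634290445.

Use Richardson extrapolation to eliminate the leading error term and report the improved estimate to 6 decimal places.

0.885846

r = 1, so 2^r = 2.
2·0.8634290445 = 1.7268580890; 1.7268580890 − 0.8410120129 = 0.8858460761
Extrapolated: 0.8858460761 / 1 = 0.8858460761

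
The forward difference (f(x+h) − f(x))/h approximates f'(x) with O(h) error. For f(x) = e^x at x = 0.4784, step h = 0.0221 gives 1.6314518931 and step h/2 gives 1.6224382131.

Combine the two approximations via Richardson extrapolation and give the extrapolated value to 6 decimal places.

r = 1, so 2^r = 2.
2*1.6224382131 − 1.6314518931 = 1.6134245331
1.6134245331 ÷ 1 = 1.6134245331
Correction |R − A(h/2)| = 9.014e-03; gap |A(h/2) − A(h)| = 9.014e-03.

1.613425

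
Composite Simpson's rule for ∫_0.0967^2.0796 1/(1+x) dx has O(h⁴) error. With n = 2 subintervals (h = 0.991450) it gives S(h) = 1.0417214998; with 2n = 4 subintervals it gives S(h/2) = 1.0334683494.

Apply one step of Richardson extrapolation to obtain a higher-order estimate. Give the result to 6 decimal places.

1.032918

Error is O(h^4); halving h shrinks it by 2^4 = 16.
Weighted: 16.5354935904 − 1.0417214998 = 15.4937720906
Divide by 2^4 − 1 = 15.
R = 15.4937720906/15 = 1.0329181394
Correction |R − A(h/2)| = 5.502e-04; gap |A(h/2) − A(h)| = 8.253e-03.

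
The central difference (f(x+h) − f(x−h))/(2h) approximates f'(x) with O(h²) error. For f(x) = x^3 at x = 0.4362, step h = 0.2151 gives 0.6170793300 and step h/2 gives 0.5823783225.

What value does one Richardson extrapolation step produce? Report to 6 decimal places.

r = 2, so 2^r = 4.
Numerator 4×A(h/2) − A(h) = 4×0.5823783225 − 0.6170793300 = 1.7124339600
Extrapolated: 1.7124339600 / 3 = 0.5708113200
Gap between inputs: 3.470e-02; correction applied: −0.0115670025.

0.570811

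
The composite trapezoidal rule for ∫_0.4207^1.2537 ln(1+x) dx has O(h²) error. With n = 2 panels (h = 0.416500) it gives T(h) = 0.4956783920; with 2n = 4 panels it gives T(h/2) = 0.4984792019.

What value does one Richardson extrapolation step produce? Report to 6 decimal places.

0.499413

r = 2: numerator weight 4, denominator 3.
Difference of the inputs: 0.4984792019 − 0.4956783920 = 0.0028008099
Divide by 2^2 − 1 = 3: 0.0028008099/3 = 0.0009336033
R = A(h/2) + (A(h/2) − A(h))/3 = 0.4984792019 + 0.0009336033 = 0.4994128052
Shift from A(h/2): +0.0009336033.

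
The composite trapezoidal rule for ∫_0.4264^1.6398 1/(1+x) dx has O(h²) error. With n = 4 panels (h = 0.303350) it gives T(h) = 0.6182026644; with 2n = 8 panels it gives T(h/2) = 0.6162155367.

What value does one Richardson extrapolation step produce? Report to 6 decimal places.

0.615553

With r = 2 the leading error scales as h^2, so the weight is 2^2 = 4.
Top: 4(0.6162155367) − (0.6182026644) = 1.8466594824
Denominator 4 − 1 = 3.
1.8466594824 ÷ 3 = 0.6155531608
Correction |R − A(h/2)| = 6.624e-04; gap |A(h/2) − A(h)| = 1.987e-03.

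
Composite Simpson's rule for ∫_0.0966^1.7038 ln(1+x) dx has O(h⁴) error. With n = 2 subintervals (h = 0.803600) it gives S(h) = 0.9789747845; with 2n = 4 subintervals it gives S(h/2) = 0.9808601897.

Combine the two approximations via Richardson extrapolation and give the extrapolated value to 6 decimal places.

Order 4 gives 2^r = 16 and 2^r − 1 = 15.
Difference of the inputs: 0.9808601897 − 0.9789747845 = 0.0018854052
Divide by 2^4 − 1 = 15: 0.0018854052/15 = 0.0001256937
R = A(h/2) + (A(h/2) − A(h))/15 = 0.9808601897 + 0.0001256937 = 0.9809858834
Gap between inputs: 1.885e-03; correction applied: +0.0001256937.

0.980986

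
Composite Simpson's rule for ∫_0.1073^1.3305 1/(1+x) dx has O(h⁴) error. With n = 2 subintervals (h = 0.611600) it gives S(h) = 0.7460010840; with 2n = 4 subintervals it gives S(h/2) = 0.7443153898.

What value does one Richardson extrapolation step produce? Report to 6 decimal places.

0.744203

r = 4, so 2^r = 16.
Numerator 16*A(h/2) − A(h) = 16*0.7443153898 − 0.7460010840 = 11.1630451528
R = 11.1630451528/15 = 0.7442030102
Shift from A(h/2): −0.0001123796.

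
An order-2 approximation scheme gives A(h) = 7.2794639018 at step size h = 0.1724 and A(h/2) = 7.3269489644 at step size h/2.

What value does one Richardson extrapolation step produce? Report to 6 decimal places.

r = 2, so 2^r = 4.
4·7.3269489644 = 29.3077958576; 29.3077958576 − 7.2794639018 = 22.0283319558
Divide by 2^2 − 1 = 3.
Result: 7.3427773186

7.342777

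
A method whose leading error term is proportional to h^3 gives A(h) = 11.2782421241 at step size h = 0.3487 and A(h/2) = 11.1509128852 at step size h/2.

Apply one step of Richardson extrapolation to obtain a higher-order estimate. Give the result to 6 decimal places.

11.132723

Leading term ∝ h^3; use weight 8 = 2^3.
8 × 11.1509128852 = 89.2073030816; subtract 11.2782421241 → 77.9290609575
(8 × 11.1509128852 − 11.2782421241)/(8 − 1) = 11.1327229939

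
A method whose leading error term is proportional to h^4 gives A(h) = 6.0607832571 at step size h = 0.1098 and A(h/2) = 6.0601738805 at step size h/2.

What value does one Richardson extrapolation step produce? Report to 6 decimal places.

6.060133

The method has order 4: 2^4 = 16.
Weighted: 96.9627820880 − 6.0607832571 = 90.9019988309
Denominator 16 − 1 = 15.
Extrapolated: 90.9019988309 / 15 = 6.0601332554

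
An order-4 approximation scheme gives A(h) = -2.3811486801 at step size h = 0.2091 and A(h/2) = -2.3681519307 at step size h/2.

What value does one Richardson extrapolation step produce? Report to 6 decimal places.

With r = 4 the leading error scales as h^4, so the weight is 2^4 = 16.
Difference of the inputs: -2.3681519307 − (-2.3811486801) = 0.0129967494
Correction (A(h/2) − A(h))/(16 − 1) = 0.0129967494/15 = 0.0008664500
R = -2.3681519307 + 0.0008664500 = -2.3672854807
Gap between inputs: 1.300e-02; correction applied: +0.0008664500.

-2.367285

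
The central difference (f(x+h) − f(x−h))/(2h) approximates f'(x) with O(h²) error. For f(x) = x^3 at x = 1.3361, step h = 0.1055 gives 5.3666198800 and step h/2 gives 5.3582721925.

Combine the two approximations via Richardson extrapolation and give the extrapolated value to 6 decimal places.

5.355490

r = 2: numerator weight 4, denominator 3.
Top: 4(5.3582721925) − (5.3666198800) = 16.0664688900
R = 16.0664688900/3 = 5.3554896300
Gap between inputs: 8.348e-03; correction applied: −0.0027825625.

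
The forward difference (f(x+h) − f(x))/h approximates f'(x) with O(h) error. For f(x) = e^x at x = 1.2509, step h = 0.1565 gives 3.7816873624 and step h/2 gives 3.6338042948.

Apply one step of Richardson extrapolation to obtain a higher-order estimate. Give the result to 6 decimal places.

3.485921

Error is O(h^1); halving h shrinks it by 2^1 = 2.
Top: 2(3.6338042948) − (3.7816873624) = 3.4859212272
Denominator 2 − 1 = 1.
Extrapolated: 3.4859212272 / 1 = 3.4859212272
Gap between inputs: 1.479e-01; correction applied: −0.1478830676.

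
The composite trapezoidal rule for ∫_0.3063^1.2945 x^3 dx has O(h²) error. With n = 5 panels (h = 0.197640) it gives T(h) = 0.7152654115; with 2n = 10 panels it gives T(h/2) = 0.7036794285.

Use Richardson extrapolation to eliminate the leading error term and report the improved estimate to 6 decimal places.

0.699817

Leading term ∝ h^2; use weight 4 = 2^2.
A(h/2) − A(h) = 0.7036794285 − 0.7152654115 = -0.0115859830
Divide by 2^2 − 1 = 3: (-0.0115859830)/3 = -0.0038619943
R = A(h/2) + (A(h/2) − A(h))/3 = 0.7036794285 − 0.0038619943 = 0.6998174342
Shift from A(h/2): −0.0038619943.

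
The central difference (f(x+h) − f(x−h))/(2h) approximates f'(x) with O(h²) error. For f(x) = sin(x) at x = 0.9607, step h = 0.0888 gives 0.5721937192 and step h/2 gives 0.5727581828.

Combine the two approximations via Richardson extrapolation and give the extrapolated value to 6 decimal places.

0.572946

Error is O(h^2); halving h shrinks it by 2^2 = 4.
Numerator 4·A(h/2) − A(h) = 4·0.5727581828 − 0.5721937192 = 1.7188390120
Denominator 4 − 1 = 3.
Extrapolated: 1.7188390120 / 3 = 0.5729463373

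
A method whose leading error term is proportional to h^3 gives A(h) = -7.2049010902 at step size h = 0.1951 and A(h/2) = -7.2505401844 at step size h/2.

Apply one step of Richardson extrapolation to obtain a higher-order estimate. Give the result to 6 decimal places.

Leading term ∝ h^3; use weight 8 = 2^3.
8*(-7.2505401844) = -58.0043214752; (-58.0043214752) − (-7.2049010902) = -50.7994203850
(-50.7994203850) ÷ 7 = -7.2570600550
Correction |R − A(h/2)| = 6.520e-03; gap |A(h/2) − A(h)| = 4.564e-02.

-7.257060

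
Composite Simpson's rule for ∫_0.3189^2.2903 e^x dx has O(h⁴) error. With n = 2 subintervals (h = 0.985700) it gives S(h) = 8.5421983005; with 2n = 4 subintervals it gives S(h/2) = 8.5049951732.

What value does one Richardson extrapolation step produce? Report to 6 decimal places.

r = 4: numerator weight 16, denominator 15.
16*8.5049951732 = 136.0799227712; 136.0799227712 − 8.5421983005 = 127.5377244707
(16*8.5049951732 − 8.5421983005)/(16 − 1) = 8.5025149647
Correction |R − A(h/2)| = 2.480e-03; gap |A(h/2) − A(h)| = 3.720e-02.

8.502515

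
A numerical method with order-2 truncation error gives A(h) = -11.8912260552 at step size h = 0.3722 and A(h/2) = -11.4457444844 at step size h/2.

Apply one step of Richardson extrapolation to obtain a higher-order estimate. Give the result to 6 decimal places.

Error is O(h^2); halving h shrinks it by 2^2 = 4.
Top: 4(-11.4457444844) − (-11.8912260552) = -33.8917518824
Divide by 2^2 − 1 = 3.
Extrapolated: (-33.8917518824) / 3 = -11.2972506275

-11.297251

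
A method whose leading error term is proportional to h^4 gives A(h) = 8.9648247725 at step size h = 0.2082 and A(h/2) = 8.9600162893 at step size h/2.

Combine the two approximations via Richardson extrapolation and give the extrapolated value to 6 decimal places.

The method has order 4: 2^4 = 16.
16*8.9600162893 − 8.9648247725 = 134.3954358563
(16*8.9600162893 − 8.9648247725)/(16 − 1) = 8.9596957238
Shift from A(h/2): −0.0003205655.

8.959696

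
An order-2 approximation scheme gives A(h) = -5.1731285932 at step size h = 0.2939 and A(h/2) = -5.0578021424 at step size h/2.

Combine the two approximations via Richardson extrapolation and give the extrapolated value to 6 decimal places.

-5.019360

r = 2, so 2^r = 4.
2^2 × A(h/2) = -20.2312085696; minus A(h) gives -15.0580799764.
Divide by 2^2 − 1 = 3.
(4 × (-5.0578021424) − (-5.1731285932))/(4 − 1) = -5.0193599921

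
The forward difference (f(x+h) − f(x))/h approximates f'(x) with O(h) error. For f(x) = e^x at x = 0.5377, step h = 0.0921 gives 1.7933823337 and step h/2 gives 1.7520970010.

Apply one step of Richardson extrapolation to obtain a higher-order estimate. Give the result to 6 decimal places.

1.710812

Method order is 1; weight 2^1 = 2.
Numerator 2·A(h/2) − A(h) = 2·1.7520970010 − 1.7933823337 = 1.7108116683
Divide by 2^1 − 1 = 1.
1.7108116683 ÷ 1 = 1.7108116683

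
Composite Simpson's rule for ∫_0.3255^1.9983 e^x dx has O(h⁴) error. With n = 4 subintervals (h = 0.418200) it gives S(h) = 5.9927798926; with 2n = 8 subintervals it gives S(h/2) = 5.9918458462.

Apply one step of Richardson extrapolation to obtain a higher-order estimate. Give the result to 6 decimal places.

Leading term ∝ h^4; use weight 16 = 2^4.
16×5.9918458462 − 5.9927798926 = 89.8767536466
Divide by 2^4 − 1 = 15.
(16×5.9918458462 − 5.9927798926)/(16 − 1) = 5.9917835764

5.991784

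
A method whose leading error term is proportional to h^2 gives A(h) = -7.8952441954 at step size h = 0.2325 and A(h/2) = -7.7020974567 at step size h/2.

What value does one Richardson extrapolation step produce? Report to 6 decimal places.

The method has order 2: 2^2 = 4.
4*(-7.7020974567) = -30.8083898268; subtract (-7.8952441954) → -22.9131456314
Divide by 2^2 − 1 = 3.
(4*(-7.7020974567) − (-7.8952441954))/(4 − 1) = -7.6377152105

-7.637715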